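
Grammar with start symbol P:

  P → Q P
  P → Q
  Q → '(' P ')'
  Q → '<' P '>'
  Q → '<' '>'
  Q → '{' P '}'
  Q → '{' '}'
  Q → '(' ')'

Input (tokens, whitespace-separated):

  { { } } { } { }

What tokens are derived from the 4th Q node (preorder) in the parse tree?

{ }

[P [Q { [P [Q { }]] }] [P [Q { }] [P [Q { }]]]]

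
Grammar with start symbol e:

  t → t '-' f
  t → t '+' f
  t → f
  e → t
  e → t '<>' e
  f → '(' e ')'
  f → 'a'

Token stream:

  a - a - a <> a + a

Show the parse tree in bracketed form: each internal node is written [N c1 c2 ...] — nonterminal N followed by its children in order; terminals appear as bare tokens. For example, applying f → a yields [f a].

e
t <> e
t - f <> e
t - f - f <> e
f - f - f <> e
a - f - f <> e
a - a - f <> e
a - a - a <> e
a - a - a <> t
a - a - a <> t + f
a - a - a <> f + f
a - a - a <> a + f
a - a - a <> a + a

[e [t [t [t [f a]] - [f a]] - [f a]] <> [e [t [t [f a]] + [f a]]]]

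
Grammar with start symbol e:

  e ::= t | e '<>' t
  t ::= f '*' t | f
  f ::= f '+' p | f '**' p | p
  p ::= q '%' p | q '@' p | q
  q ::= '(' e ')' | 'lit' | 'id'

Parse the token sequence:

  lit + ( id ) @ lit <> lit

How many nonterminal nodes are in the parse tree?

[e [e [t [f [f [p [q lit]]] + [p [q ( [e [t [f [p [q id]]]]] )] @ [p [q lit]]]]]] <> [t [f [p [q lit]]]]]

20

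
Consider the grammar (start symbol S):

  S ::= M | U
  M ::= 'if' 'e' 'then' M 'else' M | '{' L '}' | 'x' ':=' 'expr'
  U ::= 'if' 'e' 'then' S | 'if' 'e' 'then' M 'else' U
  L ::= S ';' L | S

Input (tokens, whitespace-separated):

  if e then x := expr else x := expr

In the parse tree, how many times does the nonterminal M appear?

[S [M if e then [M x := expr] else [M x := expr]]]

3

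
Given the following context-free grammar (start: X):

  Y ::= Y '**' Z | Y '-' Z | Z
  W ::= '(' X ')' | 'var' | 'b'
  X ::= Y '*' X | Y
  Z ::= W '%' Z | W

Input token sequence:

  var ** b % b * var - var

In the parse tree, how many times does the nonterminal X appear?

2

[X [Y [Y [Z [W var]]] ** [Z [W b] % [Z [W b]]]] * [X [Y [Y [Z [W var]]] - [Z [W var]]]]]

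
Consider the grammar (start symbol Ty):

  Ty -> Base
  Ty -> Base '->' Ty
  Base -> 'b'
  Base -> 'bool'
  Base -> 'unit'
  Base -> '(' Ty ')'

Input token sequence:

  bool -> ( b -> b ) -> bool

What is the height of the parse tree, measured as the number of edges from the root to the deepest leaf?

6

[Ty [Base bool] -> [Ty [Base ( [Ty [Base b] -> [Ty [Base b]]] )] -> [Ty [Base bool]]]]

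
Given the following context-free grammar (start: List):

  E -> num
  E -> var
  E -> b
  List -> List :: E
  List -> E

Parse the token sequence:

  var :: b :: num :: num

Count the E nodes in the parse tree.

[List [List [List [List [E var]] :: [E b]] :: [E num]] :: [E num]]

4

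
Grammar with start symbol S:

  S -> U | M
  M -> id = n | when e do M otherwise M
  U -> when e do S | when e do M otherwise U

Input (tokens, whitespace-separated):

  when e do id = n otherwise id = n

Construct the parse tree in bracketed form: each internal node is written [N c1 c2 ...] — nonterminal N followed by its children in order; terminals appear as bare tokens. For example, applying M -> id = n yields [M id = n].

S
M
when e do M otherwise M
when e do id = n otherwise M
when e do id = n otherwise id = n

[S [M when e do [M id = n] otherwise [M id = n]]]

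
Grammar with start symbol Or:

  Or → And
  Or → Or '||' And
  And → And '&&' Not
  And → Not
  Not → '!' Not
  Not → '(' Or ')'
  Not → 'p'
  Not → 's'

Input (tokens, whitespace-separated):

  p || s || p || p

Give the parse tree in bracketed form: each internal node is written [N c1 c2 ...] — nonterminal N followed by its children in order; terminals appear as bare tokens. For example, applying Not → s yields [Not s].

Or
Or || And
Or || And || And
Or || And || And || And
And || And || And || And
Not || And || And || And
p || And || And || And
p || Not || And || And
p || s || And || And
p || s || Not || And
p || s || p || And
p || s || p || Not
p || s || p || p

[Or [Or [Or [Or [And [Not p]]] || [And [Not s]]] || [And [Not p]]] || [And [Not p]]]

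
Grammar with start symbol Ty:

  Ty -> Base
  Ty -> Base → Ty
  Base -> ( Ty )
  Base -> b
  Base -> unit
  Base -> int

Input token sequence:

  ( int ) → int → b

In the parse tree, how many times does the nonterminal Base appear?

[Ty [Base ( [Ty [Base int]] )] → [Ty [Base int] → [Ty [Base b]]]]

4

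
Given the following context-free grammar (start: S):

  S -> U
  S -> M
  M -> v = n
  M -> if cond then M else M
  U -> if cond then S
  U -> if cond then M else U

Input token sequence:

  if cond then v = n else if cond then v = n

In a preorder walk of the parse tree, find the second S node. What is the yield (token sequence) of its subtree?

v = n

[S [U if cond then [M v = n] else [U if cond then [S [M v = n]]]]]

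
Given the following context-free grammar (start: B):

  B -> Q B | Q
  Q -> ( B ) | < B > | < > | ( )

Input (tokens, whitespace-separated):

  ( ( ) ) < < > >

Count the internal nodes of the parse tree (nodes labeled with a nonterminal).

[B [Q ( [B [Q ( )]] )] [B [Q < [B [Q < >]] >]]]

8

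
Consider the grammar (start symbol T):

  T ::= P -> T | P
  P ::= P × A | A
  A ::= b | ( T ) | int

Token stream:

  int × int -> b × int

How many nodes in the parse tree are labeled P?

4

[T [P [P [A int]] × [A int]] -> [T [P [P [A b]] × [A int]]]]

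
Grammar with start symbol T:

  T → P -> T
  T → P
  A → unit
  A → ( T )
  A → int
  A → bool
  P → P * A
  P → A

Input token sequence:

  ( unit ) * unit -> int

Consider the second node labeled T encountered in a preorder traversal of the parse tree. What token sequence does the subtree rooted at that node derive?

unit

[T [P [P [A ( [T [P [A unit]]] )]] * [A unit]] -> [T [P [A int]]]]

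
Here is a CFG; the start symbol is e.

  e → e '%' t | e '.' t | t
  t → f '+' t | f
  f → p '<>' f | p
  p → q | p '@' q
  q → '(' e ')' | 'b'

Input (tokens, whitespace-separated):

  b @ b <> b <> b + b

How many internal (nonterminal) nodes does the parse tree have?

17

[e [t [f [p [p [q b]] @ [q b]] <> [f [p [q b]] <> [f [p [q b]]]]] + [t [f [p [q b]]]]]]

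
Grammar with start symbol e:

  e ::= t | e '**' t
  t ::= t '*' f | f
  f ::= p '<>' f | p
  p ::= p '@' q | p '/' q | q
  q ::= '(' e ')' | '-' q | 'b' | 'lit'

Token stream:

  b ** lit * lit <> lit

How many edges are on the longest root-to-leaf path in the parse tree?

6

[e [e [t [f [p [q b]]]]] ** [t [t [f [p [q lit]]]] * [f [p [q lit]] <> [f [p [q lit]]]]]]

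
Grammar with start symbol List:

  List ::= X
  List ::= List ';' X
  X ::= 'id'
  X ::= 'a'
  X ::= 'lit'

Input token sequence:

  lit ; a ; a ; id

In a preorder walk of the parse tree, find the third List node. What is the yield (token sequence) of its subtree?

[List [List [List [List [X lit]] ; [X a]] ; [X a]] ; [X id]]

lit ; a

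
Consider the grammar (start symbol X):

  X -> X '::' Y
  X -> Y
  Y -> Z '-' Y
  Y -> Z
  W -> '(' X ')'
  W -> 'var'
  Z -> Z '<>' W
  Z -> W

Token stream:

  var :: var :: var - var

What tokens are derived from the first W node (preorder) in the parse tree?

var

[X [X [X [Y [Z [W var]]]] :: [Y [Z [W var]]]] :: [Y [Z [W var]] - [Y [Z [W var]]]]]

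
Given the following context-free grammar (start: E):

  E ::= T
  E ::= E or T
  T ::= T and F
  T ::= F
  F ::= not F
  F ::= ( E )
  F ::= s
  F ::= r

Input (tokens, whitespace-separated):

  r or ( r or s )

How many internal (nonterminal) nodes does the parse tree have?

[E [E [T [F r]]] or [T [F ( [E [E [T [F r]]] or [T [F s]]] )]]]

12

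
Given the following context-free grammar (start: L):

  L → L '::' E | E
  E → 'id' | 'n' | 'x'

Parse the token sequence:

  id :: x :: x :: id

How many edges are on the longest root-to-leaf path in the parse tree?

5

[L [L [L [L [E id]] :: [E x]] :: [E x]] :: [E id]]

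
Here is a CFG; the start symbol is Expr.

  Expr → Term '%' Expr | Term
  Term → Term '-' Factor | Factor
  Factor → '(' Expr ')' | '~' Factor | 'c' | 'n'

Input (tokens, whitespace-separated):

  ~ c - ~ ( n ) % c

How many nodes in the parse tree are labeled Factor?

6

[Expr [Term [Term [Factor ~ [Factor c]]] - [Factor ~ [Factor ( [Expr [Term [Factor n]]] )]]] % [Expr [Term [Factor c]]]]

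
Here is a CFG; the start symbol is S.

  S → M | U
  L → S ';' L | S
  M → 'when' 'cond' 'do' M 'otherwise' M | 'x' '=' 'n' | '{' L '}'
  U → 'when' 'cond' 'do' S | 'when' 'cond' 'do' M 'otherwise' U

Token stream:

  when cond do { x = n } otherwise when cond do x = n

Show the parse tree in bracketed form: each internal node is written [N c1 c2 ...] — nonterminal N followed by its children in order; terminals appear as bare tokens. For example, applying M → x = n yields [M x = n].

S
U
when cond do M otherwise U
when cond do { L } otherwise U
when cond do { S } otherwise U
when cond do { M } otherwise U
when cond do { x = n } otherwise U
when cond do { x = n } otherwise when cond do S
when cond do { x = n } otherwise when cond do M
when cond do { x = n } otherwise when cond do x = n

[S [U when cond do [M { [L [S [M x = n]]] }] otherwise [U when cond do [S [M x = n]]]]]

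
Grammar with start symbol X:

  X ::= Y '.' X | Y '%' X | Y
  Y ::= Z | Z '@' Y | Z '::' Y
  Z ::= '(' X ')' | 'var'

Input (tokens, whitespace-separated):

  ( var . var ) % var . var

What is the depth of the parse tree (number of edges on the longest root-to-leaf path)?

7

[X [Y [Z ( [X [Y [Z var]] . [X [Y [Z var]]]] )]] % [X [Y [Z var]] . [X [Y [Z var]]]]]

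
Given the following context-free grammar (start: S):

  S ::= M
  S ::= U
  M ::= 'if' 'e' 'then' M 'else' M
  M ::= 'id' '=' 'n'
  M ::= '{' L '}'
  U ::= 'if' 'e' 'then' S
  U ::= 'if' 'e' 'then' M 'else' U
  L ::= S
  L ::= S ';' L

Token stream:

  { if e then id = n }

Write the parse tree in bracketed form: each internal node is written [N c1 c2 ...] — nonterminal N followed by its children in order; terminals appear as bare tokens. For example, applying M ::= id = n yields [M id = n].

[S [M { [L [S [U if e then [S [M id = n]]]]] }]]

S
M
{ L }
{ S }
{ U }
{ if e then S }
{ if e then M }
{ if e then id = n }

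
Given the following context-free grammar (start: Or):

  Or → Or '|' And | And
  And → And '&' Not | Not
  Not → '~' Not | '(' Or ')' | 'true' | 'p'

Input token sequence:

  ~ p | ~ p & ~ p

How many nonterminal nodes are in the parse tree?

11

[Or [Or [And [Not ~ [Not p]]]] | [And [And [Not ~ [Not p]]] & [Not ~ [Not p]]]]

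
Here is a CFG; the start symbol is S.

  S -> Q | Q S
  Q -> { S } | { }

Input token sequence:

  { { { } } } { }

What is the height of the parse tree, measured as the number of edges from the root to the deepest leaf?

[S [Q { [S [Q { [S [Q { }]] }]] }] [S [Q { }]]]

6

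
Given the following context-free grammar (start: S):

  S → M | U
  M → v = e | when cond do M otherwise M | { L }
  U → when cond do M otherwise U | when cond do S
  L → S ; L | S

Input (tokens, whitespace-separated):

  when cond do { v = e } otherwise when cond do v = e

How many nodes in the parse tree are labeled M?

[S [U when cond do [M { [L [S [M v = e]]] }] otherwise [U when cond do [S [M v = e]]]]]

3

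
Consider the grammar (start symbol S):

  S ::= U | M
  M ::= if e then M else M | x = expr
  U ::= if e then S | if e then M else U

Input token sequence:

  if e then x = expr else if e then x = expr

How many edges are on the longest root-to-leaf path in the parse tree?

5

[S [U if e then [M x = expr] else [U if e then [S [M x = expr]]]]]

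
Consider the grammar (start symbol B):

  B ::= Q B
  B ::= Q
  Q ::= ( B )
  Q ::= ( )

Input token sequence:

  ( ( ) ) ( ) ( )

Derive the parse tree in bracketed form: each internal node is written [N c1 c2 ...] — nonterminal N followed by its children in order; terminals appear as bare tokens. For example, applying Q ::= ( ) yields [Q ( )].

[B [Q ( [B [Q ( )]] )] [B [Q ( )] [B [Q ( )]]]]

B
Q B
( B ) B
( Q ) B
( ( ) ) B
( ( ) ) Q B
( ( ) ) ( ) B
( ( ) ) ( ) Q
( ( ) ) ( ) ( )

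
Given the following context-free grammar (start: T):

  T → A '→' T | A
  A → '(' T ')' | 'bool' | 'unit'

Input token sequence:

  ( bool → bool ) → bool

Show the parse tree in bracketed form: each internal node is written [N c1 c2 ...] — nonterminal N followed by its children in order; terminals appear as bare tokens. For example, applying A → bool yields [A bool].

T
A → T
( T ) → T
( A → T ) → T
( bool → T ) → T
( bool → A ) → T
( bool → bool ) → T
( bool → bool ) → A
( bool → bool ) → bool

[T [A ( [T [A bool] → [T [A bool]]] )] → [T [A bool]]]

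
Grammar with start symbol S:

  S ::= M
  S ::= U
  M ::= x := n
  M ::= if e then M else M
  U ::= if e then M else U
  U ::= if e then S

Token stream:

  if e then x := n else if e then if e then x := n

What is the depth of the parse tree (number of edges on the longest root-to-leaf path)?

7

[S [U if e then [M x := n] else [U if e then [S [U if e then [S [M x := n]]]]]]]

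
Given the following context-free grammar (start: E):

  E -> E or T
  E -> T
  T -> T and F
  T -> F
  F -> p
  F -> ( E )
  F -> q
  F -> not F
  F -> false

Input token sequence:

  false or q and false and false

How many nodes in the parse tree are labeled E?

2

[E [E [T [F false]]] or [T [T [T [F q]] and [F false]] and [F false]]]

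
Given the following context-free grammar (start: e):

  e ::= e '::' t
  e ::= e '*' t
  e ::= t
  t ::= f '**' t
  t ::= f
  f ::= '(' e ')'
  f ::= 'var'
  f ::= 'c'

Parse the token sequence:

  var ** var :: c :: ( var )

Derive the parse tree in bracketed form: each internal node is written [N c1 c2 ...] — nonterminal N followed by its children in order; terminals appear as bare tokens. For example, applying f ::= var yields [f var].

e
e :: t
e :: t :: t
t :: t :: t
f ** t :: t :: t
var ** t :: t :: t
var ** f :: t :: t
var ** var :: t :: t
var ** var :: f :: t
var ** var :: c :: t
var ** var :: c :: f
var ** var :: c :: ( e )
var ** var :: c :: ( t )
var ** var :: c :: ( f )
var ** var :: c :: ( var )

[e [e [e [t [f var] ** [t [f var]]]] :: [t [f c]]] :: [t [f ( [e [t [f var]]] )]]]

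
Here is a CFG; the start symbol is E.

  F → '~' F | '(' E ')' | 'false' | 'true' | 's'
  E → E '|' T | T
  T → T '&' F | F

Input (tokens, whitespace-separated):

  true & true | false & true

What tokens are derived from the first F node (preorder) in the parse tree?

[E [E [T [T [F true]] & [F true]]] | [T [T [F false]] & [F true]]]

true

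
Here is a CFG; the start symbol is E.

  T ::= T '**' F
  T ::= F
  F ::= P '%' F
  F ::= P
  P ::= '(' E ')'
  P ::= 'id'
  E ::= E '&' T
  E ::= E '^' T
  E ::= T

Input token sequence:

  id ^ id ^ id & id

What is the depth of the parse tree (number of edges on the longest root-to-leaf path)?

7

[E [E [E [E [T [F [P id]]]] ^ [T [F [P id]]]] ^ [T [F [P id]]]] & [T [F [P id]]]]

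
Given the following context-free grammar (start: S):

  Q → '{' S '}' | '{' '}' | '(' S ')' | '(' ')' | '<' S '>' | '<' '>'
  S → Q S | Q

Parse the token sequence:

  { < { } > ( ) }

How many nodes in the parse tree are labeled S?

4

[S [Q { [S [Q < [S [Q { }]] >] [S [Q ( )]]] }]]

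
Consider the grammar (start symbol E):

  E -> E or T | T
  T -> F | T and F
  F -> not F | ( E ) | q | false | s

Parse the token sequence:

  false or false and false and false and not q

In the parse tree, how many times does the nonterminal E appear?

[E [E [T [F false]]] or [T [T [T [T [F false]] and [F false]] and [F false]] and [F not [F q]]]]

2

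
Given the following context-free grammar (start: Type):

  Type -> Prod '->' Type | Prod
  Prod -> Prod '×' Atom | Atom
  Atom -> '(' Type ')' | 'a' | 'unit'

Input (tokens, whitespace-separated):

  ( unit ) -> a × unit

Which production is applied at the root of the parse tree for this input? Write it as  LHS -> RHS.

Type -> Prod '->' Type

[Type [Prod [Atom ( [Type [Prod [Atom unit]]] )]] -> [Type [Prod [Prod [Atom a]] × [Atom unit]]]]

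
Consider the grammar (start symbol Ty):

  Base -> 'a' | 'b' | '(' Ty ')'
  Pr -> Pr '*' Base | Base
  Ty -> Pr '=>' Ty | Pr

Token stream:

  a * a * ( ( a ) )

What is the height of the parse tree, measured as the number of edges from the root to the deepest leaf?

9

[Ty [Pr [Pr [Pr [Base a]] * [Base a]] * [Base ( [Ty [Pr [Base ( [Ty [Pr [Base a]]] )]]] )]]]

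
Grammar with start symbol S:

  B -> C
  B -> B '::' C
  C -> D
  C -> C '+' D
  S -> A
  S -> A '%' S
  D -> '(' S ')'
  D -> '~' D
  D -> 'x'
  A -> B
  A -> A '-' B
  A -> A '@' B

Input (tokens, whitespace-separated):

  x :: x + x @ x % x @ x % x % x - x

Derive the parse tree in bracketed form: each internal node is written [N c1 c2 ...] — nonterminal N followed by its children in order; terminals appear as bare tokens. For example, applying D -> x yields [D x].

[S [A [A [B [B [C [D x]]] :: [C [C [D x]] + [D x]]]] @ [B [C [D x]]]] % [S [A [A [B [C [D x]]]] @ [B [C [D x]]]] % [S [A [B [C [D x]]]] % [S [A [A [B [C [D x]]]] - [B [C [D x]]]]]]]]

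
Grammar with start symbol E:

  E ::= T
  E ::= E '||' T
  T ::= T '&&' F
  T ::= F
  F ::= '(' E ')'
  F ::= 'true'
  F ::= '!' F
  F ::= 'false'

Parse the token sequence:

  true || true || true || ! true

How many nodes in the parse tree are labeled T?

4

[E [E [E [E [T [F true]]] || [T [F true]]] || [T [F true]]] || [T [F ! [F true]]]]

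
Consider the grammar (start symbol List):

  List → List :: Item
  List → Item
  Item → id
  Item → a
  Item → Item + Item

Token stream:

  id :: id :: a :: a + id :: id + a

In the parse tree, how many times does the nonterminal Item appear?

9

[List [List [List [List [List [Item id]] :: [Item id]] :: [Item a]] :: [Item [Item a] + [Item id]]] :: [Item [Item id] + [Item a]]]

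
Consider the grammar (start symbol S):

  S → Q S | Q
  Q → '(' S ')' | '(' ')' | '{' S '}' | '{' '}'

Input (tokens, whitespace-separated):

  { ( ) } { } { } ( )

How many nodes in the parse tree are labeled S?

[S [Q { [S [Q ( )]] }] [S [Q { }] [S [Q { }] [S [Q ( )]]]]]

5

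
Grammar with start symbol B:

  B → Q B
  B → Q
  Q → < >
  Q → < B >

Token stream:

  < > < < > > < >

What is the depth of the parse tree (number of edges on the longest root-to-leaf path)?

5

[B [Q < >] [B [Q < [B [Q < >]] >] [B [Q < >]]]]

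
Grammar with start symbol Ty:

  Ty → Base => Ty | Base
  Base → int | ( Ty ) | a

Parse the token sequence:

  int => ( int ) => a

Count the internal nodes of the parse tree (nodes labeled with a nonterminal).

8

[Ty [Base int] => [Ty [Base ( [Ty [Base int]] )] => [Ty [Base a]]]]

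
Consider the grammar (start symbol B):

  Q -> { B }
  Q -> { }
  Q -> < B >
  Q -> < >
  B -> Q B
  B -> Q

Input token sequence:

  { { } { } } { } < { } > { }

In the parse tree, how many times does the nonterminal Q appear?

7

[B [Q { [B [Q { }] [B [Q { }]]] }] [B [Q { }] [B [Q < [B [Q { }]] >] [B [Q { }]]]]]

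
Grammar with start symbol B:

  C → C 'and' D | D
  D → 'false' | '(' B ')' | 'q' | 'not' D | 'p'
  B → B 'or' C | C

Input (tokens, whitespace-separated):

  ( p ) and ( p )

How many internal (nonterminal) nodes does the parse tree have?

11

[B [C [C [D ( [B [C [D p]]] )]] and [D ( [B [C [D p]]] )]]]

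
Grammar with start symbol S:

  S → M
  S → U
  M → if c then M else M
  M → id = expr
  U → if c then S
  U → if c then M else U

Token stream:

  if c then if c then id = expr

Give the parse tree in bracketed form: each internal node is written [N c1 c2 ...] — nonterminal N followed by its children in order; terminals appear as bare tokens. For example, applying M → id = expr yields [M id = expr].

[S [U if c then [S [U if c then [S [M id = expr]]]]]]

S
U
if c then S
if c then U
if c then if c then S
if c then if c then M
if c then if c then id = expr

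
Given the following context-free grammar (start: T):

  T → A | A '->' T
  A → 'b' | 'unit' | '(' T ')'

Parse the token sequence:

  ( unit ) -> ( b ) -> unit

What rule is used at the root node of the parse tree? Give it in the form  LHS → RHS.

[T [A ( [T [A unit]] )] -> [T [A ( [T [A b]] )] -> [T [A unit]]]]

T → A '->' T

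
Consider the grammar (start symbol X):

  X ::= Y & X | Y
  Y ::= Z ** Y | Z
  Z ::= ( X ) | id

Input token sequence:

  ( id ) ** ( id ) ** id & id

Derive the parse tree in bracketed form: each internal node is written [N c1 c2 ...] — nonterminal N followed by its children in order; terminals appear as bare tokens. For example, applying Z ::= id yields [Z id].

[X [Y [Z ( [X [Y [Z id]]] )] ** [Y [Z ( [X [Y [Z id]]] )] ** [Y [Z id]]]] & [X [Y [Z id]]]]

X
Y & X
Z ** Y & X
( X ) ** Y & X
( Y ) ** Y & X
( Z ) ** Y & X
( id ) ** Y & X
( id ) ** Z ** Y & X
( id ) ** ( X ) ** Y & X
( id ) ** ( Y ) ** Y & X
( id ) ** ( Z ) ** Y & X
( id ) ** ( id ) ** Y & X
( id ) ** ( id ) ** Z & X
( id ) ** ( id ) ** id & X
( id ) ** ( id ) ** id & Y
( id ) ** ( id ) ** id & Z
( id ) ** ( id ) ** id & id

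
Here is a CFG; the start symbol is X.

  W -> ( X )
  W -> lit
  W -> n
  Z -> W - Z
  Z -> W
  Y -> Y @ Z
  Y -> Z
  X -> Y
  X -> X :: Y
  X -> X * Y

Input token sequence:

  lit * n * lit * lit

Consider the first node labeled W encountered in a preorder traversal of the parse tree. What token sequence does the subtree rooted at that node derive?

lit

[X [X [X [X [Y [Z [W lit]]]] * [Y [Z [W n]]]] * [Y [Z [W lit]]]] * [Y [Z [W lit]]]]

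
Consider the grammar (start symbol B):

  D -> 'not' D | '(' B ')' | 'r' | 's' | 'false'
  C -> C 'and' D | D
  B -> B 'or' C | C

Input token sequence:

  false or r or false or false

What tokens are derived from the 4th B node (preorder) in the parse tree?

[B [B [B [B [C [D false]]] or [C [D r]]] or [C [D false]]] or [C [D false]]]

false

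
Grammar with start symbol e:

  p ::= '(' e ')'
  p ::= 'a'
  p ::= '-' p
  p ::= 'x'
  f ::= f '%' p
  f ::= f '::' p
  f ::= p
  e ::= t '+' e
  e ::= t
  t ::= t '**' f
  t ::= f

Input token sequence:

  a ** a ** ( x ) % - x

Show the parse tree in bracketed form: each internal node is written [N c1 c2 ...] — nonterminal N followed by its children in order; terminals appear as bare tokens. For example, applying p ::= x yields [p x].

[e [t [t [t [f [p a]]] ** [f [p a]]] ** [f [f [p ( [e [t [f [p x]]]] )]] % [p - [p x]]]]]

e
t
t ** f
t ** f ** f
f ** f ** f
p ** f ** f
a ** f ** f
a ** p ** f
a ** a ** f
a ** a ** f % p
a ** a ** p % p
a ** a ** ( e ) % p
a ** a ** ( t ) % p
a ** a ** ( f ) % p
a ** a ** ( p ) % p
a ** a ** ( x ) % p
a ** a ** ( x ) % - p
a ** a ** ( x ) % - x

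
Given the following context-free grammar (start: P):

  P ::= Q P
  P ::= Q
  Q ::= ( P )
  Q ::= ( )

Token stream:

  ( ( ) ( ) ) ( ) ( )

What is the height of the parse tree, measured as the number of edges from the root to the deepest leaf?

[P [Q ( [P [Q ( )] [P [Q ( )]]] )] [P [Q ( )] [P [Q ( )]]]]

5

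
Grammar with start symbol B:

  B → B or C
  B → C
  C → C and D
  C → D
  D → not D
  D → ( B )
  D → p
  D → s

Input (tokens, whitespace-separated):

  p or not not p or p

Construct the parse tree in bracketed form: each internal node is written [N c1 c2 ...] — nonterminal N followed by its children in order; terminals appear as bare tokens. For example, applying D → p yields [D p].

B
B or C
B or C or C
C or C or C
D or C or C
p or C or C
p or D or C
p or not D or C
p or not not D or C
p or not not p or C
p or not not p or D
p or not not p or p

[B [B [B [C [D p]]] or [C [D not [D not [D p]]]]] or [C [D p]]]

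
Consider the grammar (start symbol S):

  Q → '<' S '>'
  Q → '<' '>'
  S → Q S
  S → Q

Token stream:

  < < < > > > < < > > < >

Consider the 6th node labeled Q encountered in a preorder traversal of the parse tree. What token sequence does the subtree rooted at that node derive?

< >

[S [Q < [S [Q < [S [Q < >]] >]] >] [S [Q < [S [Q < >]] >] [S [Q < >]]]]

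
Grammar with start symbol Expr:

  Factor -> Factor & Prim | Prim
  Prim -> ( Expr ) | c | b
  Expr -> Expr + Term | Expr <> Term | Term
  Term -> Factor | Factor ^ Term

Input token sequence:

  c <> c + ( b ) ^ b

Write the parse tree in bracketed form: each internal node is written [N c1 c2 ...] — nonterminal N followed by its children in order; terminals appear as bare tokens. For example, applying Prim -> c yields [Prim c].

Expr
Expr + Term
Expr <> Term + Term
Term <> Term + Term
Factor <> Term + Term
Prim <> Term + Term
c <> Term + Term
c <> Factor + Term
c <> Prim + Term
c <> c + Term
c <> c + Factor ^ Term
c <> c + Prim ^ Term
c <> c + ( Expr ) ^ Term
c <> c + ( Term ) ^ Term
c <> c + ( Factor ) ^ Term
c <> c + ( Prim ) ^ Term
c <> c + ( b ) ^ Term
c <> c + ( b ) ^ Factor
c <> c + ( b ) ^ Prim
c <> c + ( b ) ^ b

[Expr [Expr [Expr [Term [Factor [Prim c]]]] <> [Term [Factor [Prim c]]]] + [Term [Factor [Prim ( [Expr [Term [Factor [Prim b]]]] )]] ^ [Term [Factor [Prim b]]]]]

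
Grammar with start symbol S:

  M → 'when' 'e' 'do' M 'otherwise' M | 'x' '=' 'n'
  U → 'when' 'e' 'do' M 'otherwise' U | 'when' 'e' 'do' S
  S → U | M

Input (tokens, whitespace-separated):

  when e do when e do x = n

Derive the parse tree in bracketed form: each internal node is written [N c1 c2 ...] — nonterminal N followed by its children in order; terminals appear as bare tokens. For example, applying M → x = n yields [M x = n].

S
U
when e do S
when e do U
when e do when e do S
when e do when e do M
when e do when e do x = n

[S [U when e do [S [U when e do [S [M x = n]]]]]]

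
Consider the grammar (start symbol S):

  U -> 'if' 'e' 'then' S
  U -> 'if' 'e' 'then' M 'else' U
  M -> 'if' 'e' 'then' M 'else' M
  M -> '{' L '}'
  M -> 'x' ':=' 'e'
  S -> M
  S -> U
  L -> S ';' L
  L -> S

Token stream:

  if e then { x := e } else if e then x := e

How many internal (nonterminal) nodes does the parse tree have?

9

[S [U if e then [M { [L [S [M x := e]]] }] else [U if e then [S [M x := e]]]]]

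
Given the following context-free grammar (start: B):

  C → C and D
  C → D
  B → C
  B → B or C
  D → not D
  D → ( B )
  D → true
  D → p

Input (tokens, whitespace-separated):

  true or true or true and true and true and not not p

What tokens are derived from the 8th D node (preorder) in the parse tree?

[B [B [B [C [D true]]] or [C [D true]]] or [C [C [C [C [D true]] and [D true]] and [D true]] and [D not [D not [D p]]]]]

p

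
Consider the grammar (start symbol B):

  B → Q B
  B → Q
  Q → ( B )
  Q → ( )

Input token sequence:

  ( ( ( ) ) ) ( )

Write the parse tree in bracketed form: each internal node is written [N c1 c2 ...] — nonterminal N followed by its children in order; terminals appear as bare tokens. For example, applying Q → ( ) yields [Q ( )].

[B [Q ( [B [Q ( [B [Q ( )]] )]] )] [B [Q ( )]]]

B
Q B
( B ) B
( Q ) B
( ( B ) ) B
( ( Q ) ) B
( ( ( ) ) ) B
( ( ( ) ) ) Q
( ( ( ) ) ) ( )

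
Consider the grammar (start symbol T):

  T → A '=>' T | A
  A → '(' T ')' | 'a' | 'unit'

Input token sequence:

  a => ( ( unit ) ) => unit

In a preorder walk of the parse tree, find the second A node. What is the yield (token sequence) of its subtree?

[T [A a] => [T [A ( [T [A ( [T [A unit]] )]] )] => [T [A unit]]]]

( ( unit ) )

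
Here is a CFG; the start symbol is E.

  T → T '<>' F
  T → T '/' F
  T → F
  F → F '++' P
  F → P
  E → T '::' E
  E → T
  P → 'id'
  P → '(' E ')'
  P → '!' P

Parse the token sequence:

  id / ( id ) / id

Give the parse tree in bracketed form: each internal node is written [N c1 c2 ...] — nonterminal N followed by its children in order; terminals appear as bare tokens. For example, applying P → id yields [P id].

[E [T [T [T [F [P id]]] / [F [P ( [E [T [F [P id]]]] )]]] / [F [P id]]]]

E
T
T / F
T / F / F
F / F / F
P / F / F
id / F / F
id / P / F
id / ( E ) / F
id / ( T ) / F
id / ( F ) / F
id / ( P ) / F
id / ( id ) / F
id / ( id ) / P
id / ( id ) / id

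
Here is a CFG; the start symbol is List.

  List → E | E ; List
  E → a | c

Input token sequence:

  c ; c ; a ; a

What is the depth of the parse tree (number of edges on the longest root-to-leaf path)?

[List [E c] ; [List [E c] ; [List [E a] ; [List [E a]]]]]

5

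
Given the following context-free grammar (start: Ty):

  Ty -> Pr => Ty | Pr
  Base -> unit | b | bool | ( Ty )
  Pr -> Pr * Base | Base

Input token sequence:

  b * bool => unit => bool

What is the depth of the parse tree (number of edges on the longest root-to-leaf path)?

[Ty [Pr [Pr [Base b]] * [Base bool]] => [Ty [Pr [Base unit]] => [Ty [Pr [Base bool]]]]]

5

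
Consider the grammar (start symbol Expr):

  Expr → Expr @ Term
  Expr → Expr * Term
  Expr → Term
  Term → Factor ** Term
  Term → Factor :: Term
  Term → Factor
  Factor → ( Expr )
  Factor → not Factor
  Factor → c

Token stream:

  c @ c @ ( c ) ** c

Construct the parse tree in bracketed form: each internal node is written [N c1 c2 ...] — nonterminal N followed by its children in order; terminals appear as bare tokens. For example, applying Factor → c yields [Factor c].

Expr
Expr @ Term
Expr @ Term @ Term
Term @ Term @ Term
Factor @ Term @ Term
c @ Term @ Term
c @ Factor @ Term
c @ c @ Term
c @ c @ Factor ** Term
c @ c @ ( Expr ) ** Term
c @ c @ ( Term ) ** Term
c @ c @ ( Factor ) ** Term
c @ c @ ( c ) ** Term
c @ c @ ( c ) ** Factor
c @ c @ ( c ) ** c

[Expr [Expr [Expr [Term [Factor c]]] @ [Term [Factor c]]] @ [Term [Factor ( [Expr [Term [Factor c]]] )] ** [Term [Factor c]]]]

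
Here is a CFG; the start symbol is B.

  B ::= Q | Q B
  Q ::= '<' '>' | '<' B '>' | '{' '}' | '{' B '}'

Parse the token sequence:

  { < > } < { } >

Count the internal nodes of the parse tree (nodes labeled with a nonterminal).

[B [Q { [B [Q < >]] }] [B [Q < [B [Q { }]] >]]]

8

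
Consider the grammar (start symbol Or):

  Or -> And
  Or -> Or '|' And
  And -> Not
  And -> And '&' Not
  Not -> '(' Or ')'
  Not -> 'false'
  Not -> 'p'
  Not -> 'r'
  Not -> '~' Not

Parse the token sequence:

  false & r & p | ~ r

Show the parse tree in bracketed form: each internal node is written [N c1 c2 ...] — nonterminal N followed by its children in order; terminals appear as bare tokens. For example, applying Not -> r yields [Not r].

Or
Or | And
And | And
And & Not | And
And & Not & Not | And
Not & Not & Not | And
false & Not & Not | And
false & r & Not | And
false & r & p | And
false & r & p | Not
false & r & p | ~ Not
false & r & p | ~ r

[Or [Or [And [And [And [Not false]] & [Not r]] & [Not p]]] | [And [Not ~ [Not r]]]]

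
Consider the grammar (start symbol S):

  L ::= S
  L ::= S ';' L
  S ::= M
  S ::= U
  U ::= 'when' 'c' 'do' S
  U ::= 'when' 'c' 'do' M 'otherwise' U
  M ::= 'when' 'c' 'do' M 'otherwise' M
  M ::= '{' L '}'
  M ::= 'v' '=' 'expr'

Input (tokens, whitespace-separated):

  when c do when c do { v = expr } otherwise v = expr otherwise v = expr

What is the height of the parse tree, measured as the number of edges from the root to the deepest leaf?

[S [M when c do [M when c do [M { [L [S [M v = expr]]] }] otherwise [M v = expr]] otherwise [M v = expr]]]

7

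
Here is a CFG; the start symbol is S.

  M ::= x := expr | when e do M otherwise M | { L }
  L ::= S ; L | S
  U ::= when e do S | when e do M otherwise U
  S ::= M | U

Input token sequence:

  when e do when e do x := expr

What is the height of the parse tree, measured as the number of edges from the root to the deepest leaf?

[S [U when e do [S [U when e do [S [M x := expr]]]]]]

6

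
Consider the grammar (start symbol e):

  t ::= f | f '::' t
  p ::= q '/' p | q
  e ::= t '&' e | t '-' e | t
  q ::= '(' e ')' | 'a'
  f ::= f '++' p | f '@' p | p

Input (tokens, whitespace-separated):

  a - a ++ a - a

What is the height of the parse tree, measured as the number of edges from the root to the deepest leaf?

7

[e [t [f [p [q a]]]] - [e [t [f [f [p [q a]]] ++ [p [q a]]]] - [e [t [f [p [q a]]]]]]]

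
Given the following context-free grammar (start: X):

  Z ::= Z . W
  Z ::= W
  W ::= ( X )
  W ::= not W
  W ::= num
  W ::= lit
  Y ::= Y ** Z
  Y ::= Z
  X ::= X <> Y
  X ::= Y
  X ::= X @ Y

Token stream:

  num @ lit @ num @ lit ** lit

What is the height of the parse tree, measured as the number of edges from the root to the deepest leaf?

[X [X [X [X [Y [Z [W num]]]] @ [Y [Z [W lit]]]] @ [Y [Z [W num]]]] @ [Y [Y [Z [W lit]]] ** [Z [W lit]]]]

7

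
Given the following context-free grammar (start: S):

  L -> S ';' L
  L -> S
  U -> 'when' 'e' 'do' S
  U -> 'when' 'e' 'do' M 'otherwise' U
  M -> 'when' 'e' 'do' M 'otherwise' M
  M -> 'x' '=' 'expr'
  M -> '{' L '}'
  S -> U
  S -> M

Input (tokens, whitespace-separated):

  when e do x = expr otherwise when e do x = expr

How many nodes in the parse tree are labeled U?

[S [U when e do [M x = expr] otherwise [U when e do [S [M x = expr]]]]]

2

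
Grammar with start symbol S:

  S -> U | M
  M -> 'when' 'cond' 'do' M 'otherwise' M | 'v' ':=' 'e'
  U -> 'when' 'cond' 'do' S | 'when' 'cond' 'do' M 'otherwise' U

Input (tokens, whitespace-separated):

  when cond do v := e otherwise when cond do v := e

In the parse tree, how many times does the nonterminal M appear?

2

[S [U when cond do [M v := e] otherwise [U when cond do [S [M v := e]]]]]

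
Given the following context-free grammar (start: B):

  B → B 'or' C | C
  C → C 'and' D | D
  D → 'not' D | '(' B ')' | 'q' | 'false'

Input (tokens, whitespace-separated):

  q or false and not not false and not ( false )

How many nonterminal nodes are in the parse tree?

[B [B [C [D q]]] or [C [C [C [D false]] and [D not [D not [D false]]]] and [D not [D ( [B [C [D false]]] )]]]]

16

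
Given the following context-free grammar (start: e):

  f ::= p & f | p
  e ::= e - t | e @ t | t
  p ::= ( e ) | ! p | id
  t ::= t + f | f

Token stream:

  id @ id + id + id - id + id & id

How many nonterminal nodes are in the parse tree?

[e [e [e [t [f [p id]]]] @ [t [t [t [f [p id]]] + [f [p id]]] + [f [p id]]]] - [t [t [f [p id]]] + [f [p id] & [f [p id]]]]]

23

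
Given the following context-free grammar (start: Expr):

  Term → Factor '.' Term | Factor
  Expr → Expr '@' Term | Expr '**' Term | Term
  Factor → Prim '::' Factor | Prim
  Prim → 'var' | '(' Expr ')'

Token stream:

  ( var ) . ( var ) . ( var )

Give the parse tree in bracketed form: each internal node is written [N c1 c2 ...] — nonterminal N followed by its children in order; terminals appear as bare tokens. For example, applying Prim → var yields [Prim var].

[Expr [Term [Factor [Prim ( [Expr [Term [Factor [Prim var]]]] )]] . [Term [Factor [Prim ( [Expr [Term [Factor [Prim var]]]] )]] . [Term [Factor [Prim ( [Expr [Term [Factor [Prim var]]]] )]]]]]]

Expr
Term
Factor . Term
Prim . Term
( Expr ) . Term
( Term ) . Term
( Factor ) . Term
( Prim ) . Term
( var ) . Term
( var ) . Factor . Term
( var ) . Prim . Term
( var ) . ( Expr ) . Term
( var ) . ( Term ) . Term
( var ) . ( Factor ) . Term
( var ) . ( Prim ) . Term
( var ) . ( var ) . Term
( var ) . ( var ) . Factor
( var ) . ( var ) . Prim
( var ) . ( var ) . ( Expr )
( var ) . ( var ) . ( Term )
( var ) . ( var ) . ( Factor )
( var ) . ( var ) . ( Prim )
( var ) . ( var ) . ( var )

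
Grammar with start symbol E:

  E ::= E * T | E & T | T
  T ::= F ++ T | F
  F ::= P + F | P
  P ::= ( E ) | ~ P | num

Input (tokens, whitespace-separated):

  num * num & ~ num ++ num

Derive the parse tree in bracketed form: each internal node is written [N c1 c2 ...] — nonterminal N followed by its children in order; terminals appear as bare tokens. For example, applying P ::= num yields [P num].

E
E & T
E * T & T
T * T & T
F * T & T
P * T & T
num * T & T
num * F & T
num * P & T
num * num & T
num * num & F ++ T
num * num & P ++ T
num * num & ~ P ++ T
num * num & ~ num ++ T
num * num & ~ num ++ F
num * num & ~ num ++ P
num * num & ~ num ++ num

[E [E [E [T [F [P num]]]] * [T [F [P num]]]] & [T [F [P ~ [P num]]] ++ [T [F [P num]]]]]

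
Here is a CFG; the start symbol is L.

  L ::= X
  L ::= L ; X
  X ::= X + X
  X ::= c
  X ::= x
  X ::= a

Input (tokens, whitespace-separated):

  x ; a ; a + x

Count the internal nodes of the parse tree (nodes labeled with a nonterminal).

[L [L [L [X x]] ; [X a]] ; [X [X a] + [X x]]]

8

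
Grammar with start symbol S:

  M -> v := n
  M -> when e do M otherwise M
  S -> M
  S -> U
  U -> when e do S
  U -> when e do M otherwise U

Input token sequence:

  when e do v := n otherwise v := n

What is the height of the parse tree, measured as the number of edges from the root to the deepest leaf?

[S [M when e do [M v := n] otherwise [M v := n]]]

3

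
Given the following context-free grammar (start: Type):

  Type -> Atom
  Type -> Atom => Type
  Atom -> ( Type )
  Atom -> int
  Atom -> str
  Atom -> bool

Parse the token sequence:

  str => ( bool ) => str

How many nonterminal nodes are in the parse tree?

[Type [Atom str] => [Type [Atom ( [Type [Atom bool]] )] => [Type [Atom str]]]]

8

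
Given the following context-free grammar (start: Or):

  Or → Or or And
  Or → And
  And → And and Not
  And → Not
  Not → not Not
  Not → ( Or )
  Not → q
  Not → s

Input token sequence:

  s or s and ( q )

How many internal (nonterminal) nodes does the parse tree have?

[Or [Or [And [Not s]]] or [And [And [Not s]] and [Not ( [Or [And [Not q]]] )]]]

11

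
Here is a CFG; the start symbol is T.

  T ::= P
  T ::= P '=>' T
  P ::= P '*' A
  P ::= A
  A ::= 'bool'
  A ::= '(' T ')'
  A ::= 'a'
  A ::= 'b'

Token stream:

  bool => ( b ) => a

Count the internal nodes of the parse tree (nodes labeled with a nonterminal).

[T [P [A bool]] => [T [P [A ( [T [P [A b]]] )]] => [T [P [A a]]]]]

12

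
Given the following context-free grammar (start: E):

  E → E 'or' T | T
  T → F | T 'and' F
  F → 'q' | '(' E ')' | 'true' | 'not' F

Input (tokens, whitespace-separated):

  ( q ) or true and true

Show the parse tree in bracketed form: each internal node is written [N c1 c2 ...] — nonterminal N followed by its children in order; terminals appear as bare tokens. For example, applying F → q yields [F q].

[E [E [T [F ( [E [T [F q]]] )]]] or [T [T [F true]] and [F true]]]

E
E or T
T or T
F or T
( E ) or T
( T ) or T
( F ) or T
( q ) or T
( q ) or T and F
( q ) or F and F
( q ) or true and F
( q ) or true and true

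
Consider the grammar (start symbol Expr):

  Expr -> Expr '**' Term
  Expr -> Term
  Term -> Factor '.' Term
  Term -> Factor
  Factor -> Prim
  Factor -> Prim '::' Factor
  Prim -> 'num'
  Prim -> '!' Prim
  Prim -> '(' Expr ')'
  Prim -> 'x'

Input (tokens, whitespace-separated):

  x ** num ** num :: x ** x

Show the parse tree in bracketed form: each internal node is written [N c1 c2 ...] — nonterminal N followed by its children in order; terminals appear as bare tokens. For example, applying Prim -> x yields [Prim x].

[Expr [Expr [Expr [Expr [Term [Factor [Prim x]]]] ** [Term [Factor [Prim num]]]] ** [Term [Factor [Prim num] :: [Factor [Prim x]]]]] ** [Term [Factor [Prim x]]]]

Expr
Expr ** Term
Expr ** Term ** Term
Expr ** Term ** Term ** Term
Term ** Term ** Term ** Term
Factor ** Term ** Term ** Term
Prim ** Term ** Term ** Term
x ** Term ** Term ** Term
x ** Factor ** Term ** Term
x ** Prim ** Term ** Term
x ** num ** Term ** Term
x ** num ** Factor ** Term
x ** num ** Prim :: Factor ** Term
x ** num ** num :: Factor ** Term
x ** num ** num :: Prim ** Term
x ** num ** num :: x ** Term
x ** num ** num :: x ** Factor
x ** num ** num :: x ** Prim
x ** num ** num :: x ** x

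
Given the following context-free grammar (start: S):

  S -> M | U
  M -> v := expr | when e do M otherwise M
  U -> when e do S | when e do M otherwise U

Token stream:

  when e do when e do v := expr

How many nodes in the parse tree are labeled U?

[S [U when e do [S [U when e do [S [M v := expr]]]]]]

2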